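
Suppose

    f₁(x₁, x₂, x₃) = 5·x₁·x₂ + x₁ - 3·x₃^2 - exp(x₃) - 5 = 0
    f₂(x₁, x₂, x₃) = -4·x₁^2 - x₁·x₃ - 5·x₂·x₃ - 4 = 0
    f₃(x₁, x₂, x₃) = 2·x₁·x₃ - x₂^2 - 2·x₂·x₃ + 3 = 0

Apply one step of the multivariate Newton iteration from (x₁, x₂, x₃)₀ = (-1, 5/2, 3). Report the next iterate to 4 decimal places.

(-2.6846, 0.7022, 0.9168)

At (-1, 5/2, 3): F = (-65.585537, -42.5000, -24.2500).
Jacobian J = [[5·x₂ + 1, 5·x₁, -6·x₃ - exp(x₃)], [-8·x₁ - x₃, -5·x₃, -x₁ - 5·x₂], [2·x₃, -2·x₂ - 2·x₃, 2·x₁ - 2·x₂]].
At the point, J = [[13.5000, -5.0000, -38.085537], [5.0000, -15.0000, -11.5000], [6.0000, -11.0000, -7.0000]] (det J = -1453.243792).
Solving J·Δ = −F gives Δ = (-1.6846, -1.7978, -2.0832).
Then the next iterate is (x₁, x₂, x₃)₁ = (-2.6846, 0.7022, 0.9168).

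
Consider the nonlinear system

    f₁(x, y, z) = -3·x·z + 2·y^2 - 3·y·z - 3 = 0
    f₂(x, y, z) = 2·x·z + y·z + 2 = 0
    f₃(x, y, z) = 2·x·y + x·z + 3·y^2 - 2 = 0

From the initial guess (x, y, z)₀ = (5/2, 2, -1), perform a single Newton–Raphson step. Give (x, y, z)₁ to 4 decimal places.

At (5/2, 2, -1): F = (18.5000, -5.0000, 17.5000).
Jacobian J = [[-3·z, 4·y - 3·z, -3·x - 3·y], [2·z, z, 2·x + y], [2·y + z, 2·x + 6·y, x]].
At the point, J = [[3.0000, 11.0000, -13.5000], [-2.0000, -1.0000, 7.0000], [3.0000, 17.0000, 2.5000]] (det J = 340.0000).
Solving J·Δ = −F gives Δ = (-0.4368, -1.0176, 0.4441).
Then the next iterate is (x, y, z)₁ = (2.0632, 0.9824, -0.5559).

(2.0632, 0.9824, -0.5559)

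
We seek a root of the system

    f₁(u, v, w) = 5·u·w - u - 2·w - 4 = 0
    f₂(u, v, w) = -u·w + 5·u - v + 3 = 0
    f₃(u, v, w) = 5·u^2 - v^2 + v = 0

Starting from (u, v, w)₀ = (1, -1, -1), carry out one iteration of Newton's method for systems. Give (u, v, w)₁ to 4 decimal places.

At (1, -1, -1): F = (-8.0000, 10.0000, 3.0000).
Jacobian J = [[5·w - 1, 0, 5·u - 2], [-w + 5, -1, -u], [10·u, -2·v + 1, 0]].
At the point, J = [[-6.0000, 0.0000, 3.0000], [6.0000, -1.0000, -1.0000], [10.0000, 3.0000, 0.0000]] (det J = 66.0000).
Solving J·Δ = −F gives Δ = (-1.1364, 2.7879, 0.3939).
Then the next iterate is (u, v, w)₁ = (-0.1364, 1.7879, -0.6061).

(-0.1364, 1.7879, -0.6061)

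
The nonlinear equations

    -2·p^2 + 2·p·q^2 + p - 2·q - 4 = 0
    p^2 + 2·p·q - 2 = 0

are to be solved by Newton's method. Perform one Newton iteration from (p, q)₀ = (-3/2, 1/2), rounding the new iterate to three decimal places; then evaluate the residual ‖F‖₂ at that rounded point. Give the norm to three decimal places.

At (-3/2, 1/2): F = (-11.750, -1.250).
Jacobian J = [[-4·p + 2·q^2 + 1, 4·p·q - 2], [2·p + 2·q, 2·p]].
At the point, J = [[7.500, -5.000], [-2.000, -3.000]] (det J = -32.500).
Solving J·Δ = −F gives Δ = (0.892, -1.012).
Then the next iterate is (p, q)₁ = (-0.608, -0.512).
Re-evaluating at (-0.608, -0.512): F = (-4.64210, -1.00774), so ‖F‖₂ = 4.750.

4.750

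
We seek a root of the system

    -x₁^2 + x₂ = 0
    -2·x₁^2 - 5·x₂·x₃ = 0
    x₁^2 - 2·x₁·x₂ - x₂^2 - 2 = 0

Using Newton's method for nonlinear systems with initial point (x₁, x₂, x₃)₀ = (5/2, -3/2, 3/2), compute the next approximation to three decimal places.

(-0.500, -8.750, -9.583)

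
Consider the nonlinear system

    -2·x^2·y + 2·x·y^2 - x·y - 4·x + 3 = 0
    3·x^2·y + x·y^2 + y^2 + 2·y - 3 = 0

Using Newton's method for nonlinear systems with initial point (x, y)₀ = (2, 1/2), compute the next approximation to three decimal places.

At (2, 1/2): F = (-9.000, 4.750).
Jacobian J = [[-4·x·y + 2·y^2 - y - 4, -2·x^2 + 4·x·y - x], [6·x·y + y^2, 3·x^2 + 2·x·y + 2·y + 2]].
At the point, J = [[-8.000, -6.000], [6.250, 17.000]] (det J = -98.500).
Solving J·Δ = −F gives Δ = (-1.264, 0.185).
Then the next iterate is (x, y)₁ = (0.736, 0.685).

(0.736, 0.685)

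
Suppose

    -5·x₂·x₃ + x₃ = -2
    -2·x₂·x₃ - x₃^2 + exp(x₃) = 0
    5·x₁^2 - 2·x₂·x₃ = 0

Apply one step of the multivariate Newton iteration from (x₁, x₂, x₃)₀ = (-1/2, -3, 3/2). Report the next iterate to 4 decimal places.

(-0.4685, -1.1736, 0.7311)

At (-1/2, -3, 3/2): F = (26.0000, 11.231689, 10.2500).
Jacobian J = [[0, -5·x₃, -5·x₂ + 1], [0, -2·x₃, -2·x₂ - 2·x₃ + exp(x₃)], [10·x₁, -2·x₃, -2·x₂]].
At the point, J = [[0.0000, -7.5000, 16.0000], [0.0000, -3.0000, 7.481689], [-5.0000, -3.0000, 6.0000]] (det J = 40.563340).
Solving J·Δ = −F gives Δ = (0.0315, 1.8264, -0.7689).
Then the next iterate is (x₁, x₂, x₃)₁ = (-0.4685, -1.1736, 0.7311).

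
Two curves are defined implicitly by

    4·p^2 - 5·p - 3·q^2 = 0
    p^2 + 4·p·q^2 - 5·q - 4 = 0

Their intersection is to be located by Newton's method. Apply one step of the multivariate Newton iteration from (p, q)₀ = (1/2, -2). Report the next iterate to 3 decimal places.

At (1/2, -2): F = (-13.500, 14.250).
Jacobian J = [[8·p - 5, -6·q], [2·p + 4·q^2, 8·p·q - 5]].
At the point, J = [[-1.000, 12.000], [17.000, -13.000]] (det J = -191.000).
Solving J·Δ = −F gives Δ = (0.024, 1.127).
Then the next iterate is (p, q)₁ = (0.524, -0.873).

(0.524, -0.873)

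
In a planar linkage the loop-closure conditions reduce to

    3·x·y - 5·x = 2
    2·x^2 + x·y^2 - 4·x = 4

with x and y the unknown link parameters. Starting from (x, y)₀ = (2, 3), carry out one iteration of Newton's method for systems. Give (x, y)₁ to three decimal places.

(1.600, 2.267)

At (2, 3): F = (6.000, 14.000).
Jacobian J = [[3·y - 5, 3·x], [4·x + y^2 - 4, 2·x·y]].
At the point, J = [[4.000, 6.000], [13.000, 12.000]] (det J = -30.000).
Solving J·Δ = −F gives Δ = (-0.400, -0.733).
Then the next iterate is (x, y)₁ = (1.600, 2.267).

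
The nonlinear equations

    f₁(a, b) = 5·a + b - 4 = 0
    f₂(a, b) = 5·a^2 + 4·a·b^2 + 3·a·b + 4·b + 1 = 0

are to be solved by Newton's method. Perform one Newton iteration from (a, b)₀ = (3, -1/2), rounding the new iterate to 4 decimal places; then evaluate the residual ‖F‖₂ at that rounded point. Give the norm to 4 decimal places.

110.1030

At (3, -1/2): F = (10.5000, 42.5000).
Jacobian J = [[5, 1], [10·a + 4·b^2 + 3·b, 8·a·b + 3·a + 4]].
At the point, J = [[5.0000, 1.0000], [29.5000, 1.0000]] (det J = -24.5000).
Solving J·Δ = −F gives Δ = (-1.3061, -3.9694).
Then the next iterate is (a, b)₁ = (1.6939, -4.4694).
Re-evaluating at (1.6939, -4.4694): F = (0.0001, 110.102980), so ‖F‖₂ = 110.1030.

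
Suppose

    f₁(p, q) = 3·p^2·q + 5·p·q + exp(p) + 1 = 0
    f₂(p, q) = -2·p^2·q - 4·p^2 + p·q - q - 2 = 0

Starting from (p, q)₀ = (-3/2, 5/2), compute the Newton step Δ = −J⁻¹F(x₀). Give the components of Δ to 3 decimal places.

(0.186, -3.289)

At (-3/2, 5/2): F = (-0.65187, -28.500).
Jacobian J = [[6·p·q + 5·q + exp(p), 3·p^2 + 5·p], [-4·p·q - 8·p + q, -2·p^2 + p - 1]].
At the point, J = [[-9.77687, -0.750], [29.500, -7.000]] (det J = 90.56309).
Solving J·Δ = −F gives Δ = (0.186, -3.289).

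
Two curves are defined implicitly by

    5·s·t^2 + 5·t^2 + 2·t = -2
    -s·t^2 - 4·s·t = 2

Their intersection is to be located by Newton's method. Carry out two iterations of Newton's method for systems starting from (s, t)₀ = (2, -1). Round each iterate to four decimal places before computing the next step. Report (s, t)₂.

(1.8157, -0.0790)

At (2, -1): F = (15.0000, 4.0000).
Jacobian J = [[5·t^2, 10·s·t + 10·t + 2], [-t^2 - 4·t, -2·s·t - 4·s]].
At the point, J = [[5.0000, -28.0000], [3.0000, -4.0000]] (det J = 64.0000).
Solving J·Δ = −F gives Δ = (-0.8125, 0.3906).
Then the next iterate is (s, t)₁ = (1.1875, -0.6094).
Round to (1.1875, -0.6094) and repeat: F = (4.843041, 0.453650), J = [[1.856842, -11.330625], [2.066232, -3.302675]].
Δ = (0.6282, 0.5304), so (s, t)₂ = (1.8157, -0.0790).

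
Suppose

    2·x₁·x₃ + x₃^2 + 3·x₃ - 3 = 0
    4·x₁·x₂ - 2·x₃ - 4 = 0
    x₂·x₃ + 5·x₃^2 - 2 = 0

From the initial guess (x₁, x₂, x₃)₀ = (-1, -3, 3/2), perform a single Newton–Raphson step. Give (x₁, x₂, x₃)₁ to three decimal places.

(-0.651, -2.572, 1.051)

At (-1, -3, 3/2): F = (0.750, 5.000, 4.750).
Jacobian J = [[2·x₃, 0, 2·x₁ + 2·x₃ + 3], [4·x₂, 4·x₁, -2], [0, x₃, x₂ + 10·x₃]].
At the point, J = [[3.000, 0.000, 4.000], [-12.000, -4.000, -2.000], [0.000, 1.500, 12.000]] (det J = -207.000).
Solving J·Δ = −F gives Δ = (0.349, 0.428, -0.449).
Then the next iterate is (x₁, x₂, x₃)₁ = (-0.651, -2.572, 1.051).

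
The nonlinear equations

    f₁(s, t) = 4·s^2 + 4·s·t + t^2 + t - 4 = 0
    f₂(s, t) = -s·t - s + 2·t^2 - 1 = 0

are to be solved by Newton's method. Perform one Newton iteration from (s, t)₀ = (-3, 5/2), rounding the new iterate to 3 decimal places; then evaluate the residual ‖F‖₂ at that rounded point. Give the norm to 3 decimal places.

5.628

At (-3, 5/2): F = (10.750, 22.000).
Jacobian J = [[8·s + 4·t, 4·s + 2·t + 1], [-t - 1, -s + 4·t]].
At the point, J = [[-14.000, -6.000], [-3.500, 13.000]] (det J = -203.000).
Solving J·Δ = −F gives Δ = (1.339, -1.332).
Then the next iterate is (s, t)₁ = (-1.661, 1.168).
Re-evaluating at (-1.661, 1.168): F = (1.80772, 5.32950), so ‖F‖₂ = 5.628.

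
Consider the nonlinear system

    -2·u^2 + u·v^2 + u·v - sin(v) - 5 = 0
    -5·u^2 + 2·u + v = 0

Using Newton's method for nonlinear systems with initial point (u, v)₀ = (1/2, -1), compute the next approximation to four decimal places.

At (1/2, -1): F = (-4.658529, -1.2500).
Jacobian J = [[-4·u + v^2 + v, 2·u·v + u - cos(v)], [-10·u + 2, 1]].
At the point, J = [[-2.0000, -1.040302], [-3.0000, 1.0000]] (det J = -5.120907).
Solving J·Δ = −F gives Δ = (-1.1636, -2.2409).
Then the next iterate is (u, v)₁ = (-0.6636, -3.2409).

(-0.6636, -3.2409)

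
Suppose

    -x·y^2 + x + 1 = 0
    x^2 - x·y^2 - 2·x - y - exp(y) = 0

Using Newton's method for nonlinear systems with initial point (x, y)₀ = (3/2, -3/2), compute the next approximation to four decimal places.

At (3/2, -3/2): F = (-0.8750, -2.848130).
Jacobian J = [[-y^2 + 1, -2·x·y], [2·x - y^2 - 2, -2·x·y - exp(y) - 1]].
At the point, J = [[-1.2500, 4.5000], [-1.2500, 3.276870]] (det J = 1.528913).
Solving J·Δ = −F gives Δ = (-6.5075, -1.6132).
Then the next iterate is (x, y)₁ = (-5.0075, -3.1132).

(-5.0075, -3.1132)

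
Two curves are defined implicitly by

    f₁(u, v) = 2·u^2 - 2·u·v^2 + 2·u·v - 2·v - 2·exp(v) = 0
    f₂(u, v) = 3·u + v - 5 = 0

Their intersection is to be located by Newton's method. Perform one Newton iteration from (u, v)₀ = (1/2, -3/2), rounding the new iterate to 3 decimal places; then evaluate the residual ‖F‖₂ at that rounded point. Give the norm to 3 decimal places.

9.563

At (1/2, -3/2): F = (-0.69626, -5.000).
Jacobian J = [[4·u - 2·v^2 + 2·v, -4·u·v + 2·u - 2·exp(v) - 2], [3, 1]].
At the point, J = [[-5.500, 1.55374], [3.000, 1.000]] (det J = -10.16122).
Solving J·Δ = −F gives Δ = (0.696, 2.912).
Then the next iterate is (u, v)₁ = (1.196, 1.412).
Re-evaluating at (1.196, 1.412): F = (-9.56301, 0.000), so ‖F‖₂ = 9.563.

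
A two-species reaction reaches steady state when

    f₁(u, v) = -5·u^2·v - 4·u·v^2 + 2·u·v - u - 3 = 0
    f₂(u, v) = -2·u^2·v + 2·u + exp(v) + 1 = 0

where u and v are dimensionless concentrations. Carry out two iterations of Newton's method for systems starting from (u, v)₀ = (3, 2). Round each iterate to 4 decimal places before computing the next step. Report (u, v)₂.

At (3, 2): F = (-132.0000, -21.610944).
Jacobian J = [[-10·u·v - 4·v^2 + 2·v - 1, -5·u^2 - 8·u·v + 2·u], [-4·u·v + 2, -2·u^2 + exp(v)]].
At the point, J = [[-73.0000, -87.0000], [-22.0000, -10.610944]] (det J = -1139.401095).
Solving J·Δ = −F gives Δ = (-0.4208, -1.1641).
Then the next iterate is (u, v)₁ = (2.5792, 0.8359).
Round to (2.5792, 0.8359) and repeat: F = (-36.279112, -2.655980), J = [[-23.682648, -45.350589], [-6.623813, -10.997656]].
Δ = (6.9738, -4.4418), so (u, v)₂ = (9.5530, -3.6059).

(9.5530, -3.6059)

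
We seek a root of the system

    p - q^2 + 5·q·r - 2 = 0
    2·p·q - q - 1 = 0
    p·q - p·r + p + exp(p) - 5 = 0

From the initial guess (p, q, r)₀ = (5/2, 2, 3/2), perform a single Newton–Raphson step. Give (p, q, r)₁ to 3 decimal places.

At (5/2, 2, 3/2): F = (11.500, 7.000, 10.93249).
Jacobian J = [[1, -2·q + 5·r, 5·q], [2·q, 2·p - 1, 0], [q - r + exp(p) + 1, p, -p]].
At the point, J = [[1.000, 3.500, 10.000], [4.000, 4.000, 0.000], [13.68249, 2.500, -2.500]] (det J = -422.29976).
Solving J·Δ = −F gives Δ = (-0.748, -1.002, -0.725).
Then the next iterate is (p, q, r)₁ = (1.752, 0.998, 0.775).

(1.752, 0.998, 0.775)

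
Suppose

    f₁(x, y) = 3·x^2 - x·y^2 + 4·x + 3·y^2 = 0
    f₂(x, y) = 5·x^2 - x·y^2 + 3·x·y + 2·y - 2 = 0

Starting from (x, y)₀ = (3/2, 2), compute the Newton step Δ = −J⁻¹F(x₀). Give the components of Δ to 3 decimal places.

(-0.904, -1.769)

At (3/2, 2): F = (18.750, 16.250).
Jacobian J = [[6·x - y^2 + 4, -2·x·y + 6·y], [10·x - y^2 + 3·y, -2·x·y + 3·x + 2]].
At the point, J = [[9.000, 6.000], [17.000, 0.500]] (det J = -97.500).
Solving J·Δ = −F gives Δ = (-0.904, -1.769).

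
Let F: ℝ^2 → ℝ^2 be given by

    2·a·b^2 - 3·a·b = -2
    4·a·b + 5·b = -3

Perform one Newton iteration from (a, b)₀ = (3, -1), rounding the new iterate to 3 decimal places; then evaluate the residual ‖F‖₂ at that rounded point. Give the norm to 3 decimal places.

At (3, -1): F = (17.000, -14.000).
Jacobian J = [[2·b^2 - 3·b, 4·a·b - 3·a], [4·b, 4·a + 5]].
At the point, J = [[5.000, -21.000], [-4.000, 17.000]] (det J = 1.000).
Solving J·Δ = −F gives Δ = (5.000, 2.000).
Then the next iterate is (a, b)₁ = (8.000, 1.000).
Re-evaluating at (8.000, 1.000): F = (-6.000, 40.000), so ‖F‖₂ = 40.447.

40.447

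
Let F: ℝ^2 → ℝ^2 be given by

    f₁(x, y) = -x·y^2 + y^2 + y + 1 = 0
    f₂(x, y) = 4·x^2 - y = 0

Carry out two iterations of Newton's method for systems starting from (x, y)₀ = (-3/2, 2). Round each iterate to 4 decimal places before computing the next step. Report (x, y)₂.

(-0.4642, 0.3025)

At (-3/2, 2): F = (13.0000, 7.0000).
Jacobian J = [[-y^2, -2·x·y + 2·y + 1], [8·x, -1]].
At the point, J = [[-4.0000, 11.0000], [-12.0000, -1.0000]] (det J = 136.0000).
Solving J·Δ = −F gives Δ = (0.6618, -0.9412).
Then the next iterate is (x, y)₁ = (-0.8382, 1.0588).
Round to (-0.8382, 1.0588) and repeat: F = (4.119528, 1.751517), J = [[-1.121057, 4.892572], [-6.7056, -1.0000]].
Δ = (0.3740, -0.7563), so (x, y)₂ = (-0.4642, 0.3025).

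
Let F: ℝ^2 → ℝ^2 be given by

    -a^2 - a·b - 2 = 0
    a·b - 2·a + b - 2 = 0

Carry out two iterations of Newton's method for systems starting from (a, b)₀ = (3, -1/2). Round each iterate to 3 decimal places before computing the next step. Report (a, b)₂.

(-0.830, 0.704)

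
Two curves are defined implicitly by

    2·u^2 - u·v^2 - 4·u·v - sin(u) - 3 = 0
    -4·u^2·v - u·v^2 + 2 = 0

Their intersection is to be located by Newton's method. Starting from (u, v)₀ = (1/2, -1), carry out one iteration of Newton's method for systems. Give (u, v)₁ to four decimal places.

(-0.3333, -5.9148)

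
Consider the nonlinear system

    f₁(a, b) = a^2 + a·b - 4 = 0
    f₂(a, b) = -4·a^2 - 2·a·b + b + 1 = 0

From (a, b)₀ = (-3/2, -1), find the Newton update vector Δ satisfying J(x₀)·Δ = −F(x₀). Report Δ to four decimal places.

(3.8000, -10.3000)

At (-3/2, -1): F = (-0.2500, -12.0000).
Jacobian J = [[2·a + b, a], [-8·a - 2·b, -2·a + 1]].
At the point, J = [[-4.0000, -1.5000], [14.0000, 4.0000]] (det J = 5.0000).
Solving J·Δ = −F gives Δ = (3.8000, -10.3000).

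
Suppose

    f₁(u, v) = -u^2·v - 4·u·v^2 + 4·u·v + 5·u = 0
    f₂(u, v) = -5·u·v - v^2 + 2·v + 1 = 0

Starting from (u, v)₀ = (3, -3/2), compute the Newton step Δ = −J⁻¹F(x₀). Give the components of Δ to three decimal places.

At (3, -3/2): F = (-16.500, 18.250).
Jacobian J = [[-2·u·v - 4·v^2 + 4·v + 5, -u^2 - 8·u·v + 4·u], [-5·v, -5·u - 2·v + 2]].
At the point, J = [[-1.000, 39.000], [7.500, -10.000]] (det J = -282.500).
Solving J·Δ = −F gives Δ = (-1.935, 0.373).

(-1.935, 0.373)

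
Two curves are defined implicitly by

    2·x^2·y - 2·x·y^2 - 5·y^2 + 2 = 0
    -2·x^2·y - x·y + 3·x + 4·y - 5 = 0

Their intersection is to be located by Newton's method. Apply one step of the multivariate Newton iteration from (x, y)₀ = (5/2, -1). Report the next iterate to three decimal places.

(1.840, -0.613)

At (5/2, -1): F = (-20.500, 13.500).
Jacobian J = [[4·x·y - 2·y^2, 2·x^2 - 4·x·y - 10·y], [-4·x·y - y + 3, -2·x^2 - x + 4]].
At the point, J = [[-12.000, 32.500], [14.000, -11.000]] (det J = -323.000).
Solving J·Δ = −F gives Δ = (-0.660, 0.387).
Then the next iterate is (x, y)₁ = (1.840, -0.613).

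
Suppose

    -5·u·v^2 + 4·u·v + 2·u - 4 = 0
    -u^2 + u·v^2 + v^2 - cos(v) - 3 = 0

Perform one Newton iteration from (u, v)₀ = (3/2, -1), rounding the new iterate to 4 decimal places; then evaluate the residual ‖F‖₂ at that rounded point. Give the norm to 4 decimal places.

At (3/2, -1): F = (-14.5000, -3.290302).
Jacobian J = [[-5·v^2 + 4·v + 2, -10·u·v + 4·u], [-2·u + v^2, 2·u·v + 2·v + sin(v)]].
At the point, J = [[-7.0000, 21.0000], [-2.0000, -5.841471]] (det J = 82.890297).
Solving J·Δ = −F gives Δ = (-1.8554, 0.0720).
Then the next iterate is (u, v)₁ = (-0.3554, -0.9280).
Re-evaluating at (-0.3554, -0.9280): F = (-1.861231, -3.170626), so ‖F‖₂ = 3.6766.

3.6766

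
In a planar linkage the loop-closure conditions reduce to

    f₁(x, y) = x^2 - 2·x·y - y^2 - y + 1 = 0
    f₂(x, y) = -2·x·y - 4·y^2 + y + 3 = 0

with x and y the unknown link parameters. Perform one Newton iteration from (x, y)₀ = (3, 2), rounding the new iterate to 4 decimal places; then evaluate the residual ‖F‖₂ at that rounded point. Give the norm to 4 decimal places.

5.3405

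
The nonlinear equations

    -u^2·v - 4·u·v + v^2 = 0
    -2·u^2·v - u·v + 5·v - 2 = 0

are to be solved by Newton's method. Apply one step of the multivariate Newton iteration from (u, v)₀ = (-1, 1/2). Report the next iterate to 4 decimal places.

At (-1, 1/2): F = (1.7500, 0.0000).
Jacobian J = [[-2·u·v - 4·v, -u^2 - 4·u + 2·v], [-4·u·v - v, -2·u^2 - u + 5]].
At the point, J = [[-1.0000, 4.0000], [1.5000, 4.0000]] (det J = -10.0000).
Solving J·Δ = −F gives Δ = (0.7000, -0.2625).
Then the next iterate is (u, v)₁ = (-0.3000, 0.2375).

(-0.3000, 0.2375)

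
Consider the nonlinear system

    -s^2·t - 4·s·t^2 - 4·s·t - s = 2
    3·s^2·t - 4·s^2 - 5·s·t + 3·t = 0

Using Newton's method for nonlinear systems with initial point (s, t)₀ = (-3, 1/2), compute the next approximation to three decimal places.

(-1.065, 0.262)

At (-3, 1/2): F = (5.500, -13.500).
Jacobian J = [[-2·s·t - 4·t^2 - 4·t - 1, -s^2 - 8·s·t - 4·s], [6·s·t - 8·s - 5·t, 3·s^2 - 5·s + 3]].
At the point, J = [[-1.000, 15.000], [12.500, 45.000]] (det J = -232.500).
Solving J·Δ = −F gives Δ = (1.935, -0.238).
Then the next iterate is (s, t)₁ = (-1.065, 0.262).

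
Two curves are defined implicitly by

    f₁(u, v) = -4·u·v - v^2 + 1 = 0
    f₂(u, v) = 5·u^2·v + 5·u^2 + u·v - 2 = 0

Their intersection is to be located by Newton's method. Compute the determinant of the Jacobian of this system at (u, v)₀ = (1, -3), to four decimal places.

J = [[-4·v, -4·u - 2·v], [10·u·v + 10·u + v, 5·u^2 + u]].
At the point, J = [[12.0000, 2.0000], [-23.0000, 6.0000]].
det J = 118.0000.

118.0000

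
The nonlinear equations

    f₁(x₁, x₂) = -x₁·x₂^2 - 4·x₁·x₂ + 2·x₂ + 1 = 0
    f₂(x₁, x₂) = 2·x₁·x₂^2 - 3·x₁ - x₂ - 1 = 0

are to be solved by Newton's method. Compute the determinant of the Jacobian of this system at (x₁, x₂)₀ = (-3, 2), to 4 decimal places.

J = [[-x₂^2 - 4·x₂, -2·x₁·x₂ - 4·x₁ + 2], [2·x₂^2 - 3, 4·x₁·x₂ - 1]].
At the point, J = [[-12.0000, 26.0000], [5.0000, -25.0000]].
det J = 170.0000.

170.0000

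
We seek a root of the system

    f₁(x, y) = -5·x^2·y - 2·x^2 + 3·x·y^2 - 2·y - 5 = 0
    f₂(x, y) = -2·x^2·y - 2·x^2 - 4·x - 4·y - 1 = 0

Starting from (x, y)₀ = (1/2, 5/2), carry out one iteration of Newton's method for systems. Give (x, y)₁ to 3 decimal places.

At (1/2, 5/2): F = (-4.250, -14.750).
Jacobian J = [[-10·x·y - 4·x + 3·y^2, -5·x^2 + 6·x·y - 2], [-4·x·y - 4·x - 4, -2·x^2 - 4]].
At the point, J = [[4.250, 4.250], [-11.000, -4.500]] (det J = 27.625).
Solving J·Δ = −F gives Δ = (-2.962, 3.962).
Then the next iterate is (x, y)₁ = (-2.462, 6.462).

(-2.462, 6.462)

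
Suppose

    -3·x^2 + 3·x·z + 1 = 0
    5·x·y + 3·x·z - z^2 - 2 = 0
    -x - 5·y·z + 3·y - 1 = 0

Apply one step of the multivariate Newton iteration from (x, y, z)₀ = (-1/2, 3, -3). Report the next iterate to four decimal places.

(-0.2153, 1.7336, -0.9720)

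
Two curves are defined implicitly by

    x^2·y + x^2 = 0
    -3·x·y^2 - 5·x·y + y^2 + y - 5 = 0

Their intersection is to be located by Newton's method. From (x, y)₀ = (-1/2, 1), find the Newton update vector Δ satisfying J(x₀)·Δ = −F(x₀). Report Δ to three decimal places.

(0.267, 0.133)

At (-1/2, 1): F = (0.500, 1.000).
Jacobian J = [[2·x·y + 2·x, x^2], [-3·y^2 - 5·y, -6·x·y - 5·x + 2·y + 1]].
At the point, J = [[-2.000, 0.250], [-8.000, 8.500]] (det J = -15.000).
Solving J·Δ = −F gives Δ = (0.267, 0.133).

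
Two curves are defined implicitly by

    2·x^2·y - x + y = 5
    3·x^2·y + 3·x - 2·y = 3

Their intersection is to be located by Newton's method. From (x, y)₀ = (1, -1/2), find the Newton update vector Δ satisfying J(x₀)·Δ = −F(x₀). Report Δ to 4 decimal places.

(-2.0000, 0.5000)

At (1, -1/2): F = (-7.5000, -0.5000).
Jacobian J = [[4·x·y - 1, 2·x^2 + 1], [6·x·y + 3, 3·x^2 - 2]].
At the point, J = [[-3.0000, 3.0000], [0.0000, 1.0000]] (det J = -3.0000).
Solving J·Δ = −F gives Δ = (-2.0000, 0.5000).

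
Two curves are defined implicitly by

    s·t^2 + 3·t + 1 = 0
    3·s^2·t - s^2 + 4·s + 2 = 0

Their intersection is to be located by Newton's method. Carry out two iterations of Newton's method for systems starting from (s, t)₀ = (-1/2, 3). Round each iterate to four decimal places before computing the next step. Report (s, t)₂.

(-0.7638, -1.4192)

At (-1/2, 3): F = (5.5000, 2.0000).
Jacobian J = [[t^2, 2·s·t + 3], [6·s·t - 2·s + 4, 3·s^2]].
At the point, J = [[9.0000, 0.0000], [-4.0000, 0.7500]] (det J = 6.7500).
Solving J·Δ = −F gives Δ = (-0.6111, -5.9259).
Then the next iterate is (s, t)₁ = (-1.1111, -2.9259).
Round to (-1.1111, -2.9259) and repeat: F = (-17.289706, -14.515393), J = [[8.560891, 9.501935], [25.728005, 3.703630]].
Δ = (0.3473, 1.5067), so (s, t)₂ = (-0.7638, -1.4192).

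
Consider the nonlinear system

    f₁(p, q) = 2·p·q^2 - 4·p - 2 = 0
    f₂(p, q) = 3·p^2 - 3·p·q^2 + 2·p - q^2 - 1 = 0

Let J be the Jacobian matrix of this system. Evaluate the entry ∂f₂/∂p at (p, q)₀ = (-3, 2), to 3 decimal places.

-28.000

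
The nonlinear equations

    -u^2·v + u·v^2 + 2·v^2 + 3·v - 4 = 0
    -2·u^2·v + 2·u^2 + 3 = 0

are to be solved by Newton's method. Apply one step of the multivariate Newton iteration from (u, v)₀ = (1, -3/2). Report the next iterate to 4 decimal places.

At (1, -3/2): F = (-0.2500, 8.0000).
Jacobian J = [[-2·u·v + v^2, -u^2 + 2·u·v + 4·v + 3], [-4·u·v + 4·u, -2·u^2]].
At the point, J = [[5.2500, -7.0000], [10.0000, -2.0000]] (det J = 59.5000).
Solving J·Δ = −F gives Δ = (-0.9496, -0.7479).
Then the next iterate is (u, v)₁ = (0.0504, -2.2479).

(0.0504, -2.2479)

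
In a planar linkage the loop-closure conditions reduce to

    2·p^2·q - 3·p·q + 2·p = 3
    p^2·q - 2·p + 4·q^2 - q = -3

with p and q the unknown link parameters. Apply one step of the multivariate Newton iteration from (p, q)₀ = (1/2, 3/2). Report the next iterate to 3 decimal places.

At (1/2, 3/2): F = (-3.500, 9.875).
Jacobian J = [[4·p·q - 3·q + 2, 2·p^2 - 3·p], [2·p·q - 2, p^2 + 8·q - 1]].
At the point, J = [[0.500, -1.000], [-0.500, 11.250]] (det J = 5.125).
Solving J·Δ = −F gives Δ = (5.756, -0.622).
Then the next iterate is (p, q)₁ = (6.256, 0.878).

(6.256, 0.878)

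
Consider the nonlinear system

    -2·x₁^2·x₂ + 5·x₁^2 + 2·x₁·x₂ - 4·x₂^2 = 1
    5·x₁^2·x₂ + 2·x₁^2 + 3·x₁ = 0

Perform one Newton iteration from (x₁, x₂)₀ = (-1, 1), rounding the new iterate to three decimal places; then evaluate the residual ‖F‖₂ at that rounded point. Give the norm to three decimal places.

At (-1, 1): F = (-4.000, 4.000).
Jacobian J = [[-4·x₁·x₂ + 10·x₁ + 2·x₂, -2·x₁^2 + 2·x₁ - 8·x₂], [10·x₁·x₂ + 4·x₁ + 3, 5·x₁^2]].
At the point, J = [[-4.000, -12.000], [-11.000, 5.000]] (det J = -152.000).
Solving J·Δ = −F gives Δ = (0.184, -0.395).
Then the next iterate is (x₁, x₂)₁ = (-0.816, 0.605).
Re-evaluating at (-0.816, 0.605): F = (-0.92787, 0.89793), so ‖F‖₂ = 1.291.

1.291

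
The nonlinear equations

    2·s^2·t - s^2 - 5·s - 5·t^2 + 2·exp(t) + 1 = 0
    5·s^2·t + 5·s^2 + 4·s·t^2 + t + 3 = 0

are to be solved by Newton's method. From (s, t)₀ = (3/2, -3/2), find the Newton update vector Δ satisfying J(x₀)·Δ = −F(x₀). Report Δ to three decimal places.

At (3/2, -3/2): F = (-26.30374, 9.375).
Jacobian J = [[4·s·t - 2·s - 5, 2·s^2 - 10·t + 2·exp(t)], [10·s·t + 10·s + 4·t^2, 5·s^2 + 8·s·t + 1]].
At the point, J = [[-17.000, 19.94626], [1.500, -5.750]] (det J = 67.83061).
Solving J·Δ = −F gives Δ = (0.527, 1.768).

(0.527, 1.768)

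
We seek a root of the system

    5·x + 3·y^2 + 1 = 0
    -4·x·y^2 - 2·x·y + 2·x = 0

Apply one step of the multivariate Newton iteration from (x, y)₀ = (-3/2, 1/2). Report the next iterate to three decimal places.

At (-3/2, 1/2): F = (-5.750, 0.000).
Jacobian J = [[5, 6·y], [-4·y^2 - 2·y + 2, -8·x·y - 2·x]].
At the point, J = [[5.000, 3.000], [0.000, 9.000]] (det J = 45.000).
Solving J·Δ = −F gives Δ = (1.150, 0.000).
Then the next iterate is (x, y)₁ = (-0.350, 0.500).

(-0.350, 0.500)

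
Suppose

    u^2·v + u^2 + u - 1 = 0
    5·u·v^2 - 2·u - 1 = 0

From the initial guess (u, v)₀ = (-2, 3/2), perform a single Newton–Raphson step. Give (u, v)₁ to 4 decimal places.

At (-2, 3/2): F = (7.0000, -19.5000).
Jacobian J = [[2·u·v + 2·u + 1, u^2], [5·v^2 - 2, 10·u·v]].
At the point, J = [[-9.0000, 4.0000], [9.2500, -30.0000]] (det J = 233.0000).
Solving J·Δ = −F gives Δ = (0.5665, -0.4753).
Then the next iterate is (u, v)₁ = (-1.4335, 1.0247).

(-1.4335, 1.0247)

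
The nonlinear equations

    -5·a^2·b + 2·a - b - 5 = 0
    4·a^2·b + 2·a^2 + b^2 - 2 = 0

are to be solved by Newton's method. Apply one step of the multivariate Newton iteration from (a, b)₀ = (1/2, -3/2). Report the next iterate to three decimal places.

At (1/2, -3/2): F = (-0.625, -0.750).
Jacobian J = [[-10·a·b + 2, -5·a^2 - 1], [8·a·b + 4·a, 4·a^2 + 2·b]].
At the point, J = [[9.500, -2.250], [-4.000, -2.000]] (det J = -28.000).
Solving J·Δ = −F gives Δ = (-0.016, -0.344).
Then the next iterate is (a, b)₁ = (0.484, -1.844).

(0.484, -1.844)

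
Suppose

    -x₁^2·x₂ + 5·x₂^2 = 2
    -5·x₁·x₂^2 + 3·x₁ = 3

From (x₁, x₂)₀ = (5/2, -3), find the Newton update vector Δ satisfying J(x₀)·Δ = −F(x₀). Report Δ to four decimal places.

At (5/2, -3): F = (61.7500, -108.0000).
Jacobian J = [[-2·x₁·x₂, -x₁^2 + 10·x₂], [-5·x₂^2 + 3, -10·x₁·x₂]].
At the point, J = [[15.0000, -36.2500], [-42.0000, 75.0000]] (det J = -397.5000).
Solving J·Δ = −F gives Δ = (1.8019, 2.4491).

(1.8019, 2.4491)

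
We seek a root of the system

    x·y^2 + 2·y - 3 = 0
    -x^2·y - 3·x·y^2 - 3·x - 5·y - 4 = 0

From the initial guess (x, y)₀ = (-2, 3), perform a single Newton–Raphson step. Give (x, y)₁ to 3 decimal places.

(-0.175, 3.143)

At (-2, 3): F = (-15.000, 29.000).
Jacobian J = [[y^2, 2·x·y + 2], [-2·x·y - 3·y^2 - 3, -x^2 - 6·x·y - 5]].
At the point, J = [[9.000, -10.000], [-18.000, 27.000]] (det J = 63.000).
Solving J·Δ = −F gives Δ = (1.825, 0.143).
Then the next iterate is (x, y)₁ = (-0.175, 3.143).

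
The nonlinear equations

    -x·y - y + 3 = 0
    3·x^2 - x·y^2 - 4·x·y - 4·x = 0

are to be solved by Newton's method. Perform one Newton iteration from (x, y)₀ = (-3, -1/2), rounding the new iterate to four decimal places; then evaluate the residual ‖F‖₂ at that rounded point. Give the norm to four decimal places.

At (-3, -1/2): F = (2.0000, 33.7500).
Jacobian J = [[-y, -x - 1], [6·x - y^2 - 4·y - 4, -2·x·y - 4·x]].
At the point, J = [[0.5000, 2.0000], [-20.2500, 9.0000]] (det J = 45.0000).
Solving J·Δ = −F gives Δ = (1.1000, -1.2750).
Then the next iterate is (x, y)₁ = (-1.9000, -1.7750).
Re-evaluating at (-1.9000, -1.7750): F = (1.4025, 10.926188), so ‖F‖₂ = 11.0158.

11.0158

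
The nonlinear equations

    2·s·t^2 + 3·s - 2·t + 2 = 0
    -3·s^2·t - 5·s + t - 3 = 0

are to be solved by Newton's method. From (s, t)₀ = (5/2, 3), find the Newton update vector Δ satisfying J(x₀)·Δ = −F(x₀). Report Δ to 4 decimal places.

(-1.0359, -0.9552)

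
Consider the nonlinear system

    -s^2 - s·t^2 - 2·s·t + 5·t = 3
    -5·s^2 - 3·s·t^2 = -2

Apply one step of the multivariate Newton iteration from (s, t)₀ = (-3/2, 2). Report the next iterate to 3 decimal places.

(-0.144, 1.288)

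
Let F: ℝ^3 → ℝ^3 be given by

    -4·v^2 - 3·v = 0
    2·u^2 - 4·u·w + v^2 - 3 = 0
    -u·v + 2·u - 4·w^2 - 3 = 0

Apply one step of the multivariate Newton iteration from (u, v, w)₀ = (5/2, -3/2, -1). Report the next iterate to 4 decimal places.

(1.3639, -1.0000, -0.5655)

At (5/2, -3/2, -1): F = (-4.5000, 21.7500, 1.7500).
Jacobian J = [[0, -8·v - 3, 0], [4·u - 4·w, 2·v, -4·u], [-v + 2, -u, -8·w]].
At the point, J = [[0.0000, 9.0000, 0.0000], [14.0000, -3.0000, -10.0000], [3.5000, -2.5000, 8.0000]] (det J = -1323.0000).
Solving J·Δ = −F gives Δ = (-1.1361, 0.5000, 0.4345).
Then the next iterate is (u, v, w)₁ = (1.3639, -1.0000, -0.5655).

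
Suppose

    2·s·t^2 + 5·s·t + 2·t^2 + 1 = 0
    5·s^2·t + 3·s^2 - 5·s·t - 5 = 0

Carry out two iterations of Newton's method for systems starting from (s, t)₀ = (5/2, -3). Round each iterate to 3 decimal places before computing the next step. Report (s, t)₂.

(1.471, -1.636)

At (5/2, -3): F = (26.500, -42.500).
Jacobian J = [[2·t^2 + 5·t, 4·s·t + 5·s + 4·t], [10·s·t + 6·s - 5·t, 5·s^2 - 5·s]].
At the point, J = [[3.000, -29.500], [-45.000, 18.750]] (det J = -1271.250).
Solving J·Δ = −F gives Δ = (-0.595, 0.838).
Then the next iterate is (s, t)₁ = (1.905, -2.162).
Round to (1.905, -2.162) and repeat: F = (7.56431, -12.74964), J = [[-1.46151, -15.59744], [-18.94610, 8.62012]].
Δ = (-0.434, 0.526), so (s, t)₂ = (1.471, -1.636).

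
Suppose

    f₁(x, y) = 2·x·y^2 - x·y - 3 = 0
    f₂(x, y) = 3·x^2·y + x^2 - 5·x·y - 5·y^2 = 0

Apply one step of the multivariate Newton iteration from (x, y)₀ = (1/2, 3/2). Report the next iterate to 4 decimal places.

(1.8080, 0.5304)

At (1/2, 3/2): F = (-1.5000, -13.6250).
Jacobian J = [[2·y^2 - y, 4·x·y - x], [6·x·y + 2·x - 5·y, 3·x^2 - 5·x - 10·y]].
At the point, J = [[3.0000, 2.5000], [-2.0000, -16.7500]] (det J = -45.2500).
Solving J·Δ = −F gives Δ = (1.3080, -0.9696).
Then the next iterate is (x, y)₁ = (1.8080, 0.5304).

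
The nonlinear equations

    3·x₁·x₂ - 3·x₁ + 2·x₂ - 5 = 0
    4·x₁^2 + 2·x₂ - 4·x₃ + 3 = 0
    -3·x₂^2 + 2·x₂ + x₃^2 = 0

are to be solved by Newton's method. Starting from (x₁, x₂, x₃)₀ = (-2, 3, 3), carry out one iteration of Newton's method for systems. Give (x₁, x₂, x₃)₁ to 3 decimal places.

(-1.006, 1.741, 1.644)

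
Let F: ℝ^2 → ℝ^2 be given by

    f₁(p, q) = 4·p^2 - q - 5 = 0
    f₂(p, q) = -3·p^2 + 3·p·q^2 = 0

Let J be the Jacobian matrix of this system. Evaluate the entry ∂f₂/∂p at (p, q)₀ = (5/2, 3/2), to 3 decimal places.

∂f₂/∂p = -6·p + 3·q^2.
At (5/2, 3/2) this is -8.250.

-8.250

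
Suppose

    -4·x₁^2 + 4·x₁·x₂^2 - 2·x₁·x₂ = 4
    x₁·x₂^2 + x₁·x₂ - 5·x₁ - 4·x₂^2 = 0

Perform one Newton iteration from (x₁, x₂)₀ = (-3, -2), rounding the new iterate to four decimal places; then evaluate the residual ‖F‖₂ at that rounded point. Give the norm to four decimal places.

At (-3, -2): F = (-100.0000, -7.0000).
Jacobian J = [[-8·x₁ + 4·x₂^2 - 2·x₂, 8·x₁·x₂ - 2·x₁], [x₂^2 + x₂ - 5, 2·x₁·x₂ + x₁ - 8·x₂]].
At the point, J = [[44.0000, 54.0000], [-3.0000, 25.0000]] (det J = 1262.0000).
Solving J·Δ = −F gives Δ = (1.6815, 0.4818).
Then the next iterate is (x₁, x₂)₁ = (-1.3185, -1.5182).
Re-evaluating at (-1.3185, -1.5182): F = (-27.113470, -3.664530), so ‖F‖₂ = 27.3600.

27.3600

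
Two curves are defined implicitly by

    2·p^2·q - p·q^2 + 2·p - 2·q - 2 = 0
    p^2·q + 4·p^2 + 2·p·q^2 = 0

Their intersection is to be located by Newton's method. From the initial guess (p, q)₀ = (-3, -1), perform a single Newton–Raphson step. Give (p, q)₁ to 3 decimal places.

At (-3, -1): F = (-21.000, 21.000).
Jacobian J = [[4·p·q - q^2 + 2, 2·p^2 - 2·p·q - 2], [2·p·q + 8·p + 2·q^2, p^2 + 4·p·q]].
At the point, J = [[13.000, 10.000], [-16.000, 21.000]] (det J = 433.000).
Solving J·Δ = −F gives Δ = (1.503, 0.145).
Then the next iterate is (p, q)₁ = (-1.497, -0.855).

(-1.497, -0.855)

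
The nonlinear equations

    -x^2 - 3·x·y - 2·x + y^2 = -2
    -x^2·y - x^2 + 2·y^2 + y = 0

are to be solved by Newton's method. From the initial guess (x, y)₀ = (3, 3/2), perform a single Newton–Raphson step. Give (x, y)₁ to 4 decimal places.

At (3, 3/2): F = (-24.2500, -16.5000).
Jacobian J = [[-2·x - 3·y - 2, -3·x + 2·y], [-2·x·y - 2·x, -x^2 + 4·y + 1]].
At the point, J = [[-12.5000, -6.0000], [-15.0000, -2.0000]] (det J = -65.0000).
Solving J·Δ = −F gives Δ = (-0.7769, -2.4231).
Then the next iterate is (x, y)₁ = (2.2231, -0.9231).

(2.2231, -0.9231)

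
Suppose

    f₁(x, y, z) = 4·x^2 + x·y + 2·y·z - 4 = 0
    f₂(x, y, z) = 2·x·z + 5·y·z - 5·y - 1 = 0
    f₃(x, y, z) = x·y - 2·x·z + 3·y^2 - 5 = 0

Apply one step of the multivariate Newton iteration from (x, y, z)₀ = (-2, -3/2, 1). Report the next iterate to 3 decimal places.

At (-2, -3/2, 1): F = (12.000, -5.000, 8.750).
Jacobian J = [[8·x + y, x + 2·z, 2·y], [2·z, 5·z - 5, 2·x + 5·y], [y - 2·z, x + 6·y, -2·x]].
At the point, J = [[-17.500, 0.000, -3.000], [2.000, 0.000, -11.500], [-3.500, -11.000, 4.000]] (det J = 2279.750).
Solving J·Δ = −F gives Δ = (0.738, 0.449, -0.306).
Then the next iterate is (x, y, z)₁ = (-1.262, -1.051, 0.694).

(-1.262, -1.051, 0.694)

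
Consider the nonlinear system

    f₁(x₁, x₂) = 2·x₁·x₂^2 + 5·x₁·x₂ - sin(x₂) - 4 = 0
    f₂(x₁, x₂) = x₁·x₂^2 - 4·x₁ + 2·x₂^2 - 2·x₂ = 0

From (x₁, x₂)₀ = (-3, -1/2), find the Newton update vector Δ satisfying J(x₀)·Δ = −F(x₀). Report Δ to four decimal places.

(3.5233, -0.4624)

At (-3, -1/2): F = (2.479426, 12.7500).
Jacobian J = [[2·x₂^2 + 5·x₂, 4·x₁·x₂ + 5·x₁ - cos(x₂)], [x₂^2 - 4, 2·x₁·x₂ + 4·x₂ - 2]].
At the point, J = [[-2.0000, -9.877583], [-3.7500, -1.0000]] (det J = -35.040935).
Solving J·Δ = −F gives Δ = (3.5233, -0.4624).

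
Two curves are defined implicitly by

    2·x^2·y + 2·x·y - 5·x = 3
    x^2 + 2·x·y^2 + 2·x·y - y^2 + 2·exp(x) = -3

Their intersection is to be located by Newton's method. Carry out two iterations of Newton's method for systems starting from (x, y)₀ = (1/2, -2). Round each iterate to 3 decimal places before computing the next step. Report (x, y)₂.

(-0.388, -1.915)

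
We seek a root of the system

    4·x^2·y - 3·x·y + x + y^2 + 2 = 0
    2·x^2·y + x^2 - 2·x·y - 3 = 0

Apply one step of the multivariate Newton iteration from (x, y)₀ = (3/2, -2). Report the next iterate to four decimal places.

At (3/2, -2): F = (-1.5000, -3.7500).
Jacobian J = [[8·x·y - 3·y + 1, 4·x^2 - 3·x + 2·y], [4·x·y + 2·x - 2·y, 2·x^2 - 2·x]].
At the point, J = [[-17.0000, 0.5000], [-5.0000, 1.5000]] (det J = -23.0000).
Solving J·Δ = −F gives Δ = (-0.0163, 2.4457).
Then the next iterate is (x, y)₁ = (1.4837, 0.4457).

(1.4837, 0.4457)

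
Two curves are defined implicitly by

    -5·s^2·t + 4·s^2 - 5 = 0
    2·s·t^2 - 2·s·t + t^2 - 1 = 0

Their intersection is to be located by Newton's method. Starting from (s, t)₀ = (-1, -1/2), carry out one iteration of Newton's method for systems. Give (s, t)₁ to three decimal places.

(-1.214, 0.357)

At (-1, -1/2): F = (1.500, -2.250).
Jacobian J = [[-10·s·t + 8·s, -5·s^2], [2·t^2 - 2·t, 4·s·t - 2·s + 2·t]].
At the point, J = [[-13.000, -5.000], [1.500, 3.000]] (det J = -31.500).
Solving J·Δ = −F gives Δ = (-0.214, 0.857).
Then the next iterate is (s, t)₁ = (-1.214, 0.357).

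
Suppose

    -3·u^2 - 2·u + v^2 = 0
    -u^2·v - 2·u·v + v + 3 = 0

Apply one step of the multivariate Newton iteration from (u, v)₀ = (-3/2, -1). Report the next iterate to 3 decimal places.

(-1.274, -1.585)

At (-3/2, -1): F = (-2.750, 1.250).
Jacobian J = [[-6·u - 2, 2·v], [-2·u·v - 2·v, -u^2 - 2·u + 1]].
At the point, J = [[7.000, -2.000], [-1.000, 1.750]] (det J = 10.250).
Solving J·Δ = −F gives Δ = (0.226, -0.585).
Then the next iterate is (u, v)₁ = (-1.274, -1.585).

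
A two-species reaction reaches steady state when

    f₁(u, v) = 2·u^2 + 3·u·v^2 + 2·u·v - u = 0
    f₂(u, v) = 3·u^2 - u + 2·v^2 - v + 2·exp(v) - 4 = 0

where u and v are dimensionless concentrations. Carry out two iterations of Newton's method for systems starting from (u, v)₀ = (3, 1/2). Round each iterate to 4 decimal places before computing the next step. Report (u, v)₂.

At (3, 1/2): F = (20.2500, 23.297443).
Jacobian J = [[4·u + 3·v^2 + 2·v - 1, 6·u·v + 2·u], [6·u - 1, 4·v + 2·exp(v) - 1]].
At the point, J = [[12.7500, 15.0000], [17.0000, 4.297443]] (det J = -200.207608).
Solving J·Δ = −F gives Δ = (-1.3108, -0.2358).
Then the next iterate is (u, v)₁ = (1.6892, 0.2642).
Round to (1.6892, 0.2642) and repeat: F = (5.263893, 5.351170), J = [[6.494605, 6.056120], [9.1352, 2.661577]].
Δ = (-0.4837, -0.3505), so (u, v)₂ = (1.2055, -0.0863).

(1.2055, -0.0863)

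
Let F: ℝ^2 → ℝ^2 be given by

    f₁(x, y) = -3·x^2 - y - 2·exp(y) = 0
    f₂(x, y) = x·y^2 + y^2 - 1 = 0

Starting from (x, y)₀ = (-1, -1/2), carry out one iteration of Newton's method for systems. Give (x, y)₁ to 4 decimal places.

(3.0000, 8.6669)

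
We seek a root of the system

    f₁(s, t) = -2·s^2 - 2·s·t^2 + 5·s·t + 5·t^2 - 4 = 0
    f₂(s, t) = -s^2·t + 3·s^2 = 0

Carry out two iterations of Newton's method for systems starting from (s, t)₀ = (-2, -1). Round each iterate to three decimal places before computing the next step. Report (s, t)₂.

(-0.545, -0.650)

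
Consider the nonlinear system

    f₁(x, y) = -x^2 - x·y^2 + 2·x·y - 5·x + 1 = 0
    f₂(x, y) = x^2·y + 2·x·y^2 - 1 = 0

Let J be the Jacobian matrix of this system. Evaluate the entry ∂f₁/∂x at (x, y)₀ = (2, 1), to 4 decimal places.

-8.0000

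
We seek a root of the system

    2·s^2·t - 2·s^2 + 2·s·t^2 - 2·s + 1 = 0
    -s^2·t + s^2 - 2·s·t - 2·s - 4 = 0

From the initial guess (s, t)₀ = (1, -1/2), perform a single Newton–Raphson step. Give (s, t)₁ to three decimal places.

At (1, -1/2): F = (-3.500, -3.500).
Jacobian J = [[4·s·t - 4·s + 2·t^2 - 2, 2·s^2 + 4·s·t], [-2·s·t + 2·s - 2·t - 2, -s^2 - 2·s]].
At the point, J = [[-7.500, 0.000], [2.000, -3.000]] (det J = 22.500).
Solving J·Δ = −F gives Δ = (-0.467, -1.478).
Then the next iterate is (s, t)₁ = (0.533, -1.978).

(0.533, -1.978)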